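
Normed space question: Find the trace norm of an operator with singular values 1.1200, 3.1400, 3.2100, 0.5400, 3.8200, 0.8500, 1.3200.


The nuclear norm is the sum of all singular values.
||T||_1 = 1.1200 + 3.1400 + 3.2100 + 0.5400 + 3.8200 + 0.8500 + 1.3200
= 14.0000

14.0000


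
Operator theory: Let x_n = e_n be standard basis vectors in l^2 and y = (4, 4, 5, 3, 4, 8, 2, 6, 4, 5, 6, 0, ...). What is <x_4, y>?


x_4 = e_4 is the standard basis vector with 1 in position 4.
<x_4, y> = y_4 = 3
As n -> infinity, <x_n, y> -> 0, confirming weak convergence of (x_n) to 0.

3


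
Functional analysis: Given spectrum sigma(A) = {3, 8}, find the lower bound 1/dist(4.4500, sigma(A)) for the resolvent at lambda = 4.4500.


dist(4.4500, {3, 8}) = min(|4.4500 - 3|, |4.4500 - 8|)
= min(1.4500, 3.5500) = 1.4500
Resolvent bound = 1/1.4500 = 0.6897

0.6897


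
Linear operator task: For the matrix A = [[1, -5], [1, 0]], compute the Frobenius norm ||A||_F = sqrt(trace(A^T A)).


||A||_F^2 = sum a_ij^2
= 1^2 + (-5)^2 + 1^2 + 0^2
= 1 + 25 + 1 + 0 = 27
||A||_F = sqrt(27) = 5.1962

5.1962


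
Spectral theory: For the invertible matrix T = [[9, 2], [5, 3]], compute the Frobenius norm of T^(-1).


det(T) = 9*3 - 2*5 = 17
T^(-1) = (1/17) * [[3, -2], [-5, 9]] = [[0.1765, -0.1176], [-0.2941, 0.5294]]
||T^(-1)||_F^2 = 0.1765^2 + (-0.1176)^2 + (-0.2941)^2 + 0.5294^2 = 0.4118
||T^(-1)||_F = sqrt(0.4118) = 0.6417

0.6417


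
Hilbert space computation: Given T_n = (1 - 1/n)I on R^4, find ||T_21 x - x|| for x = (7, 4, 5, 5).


T_21 x - x = (1 - 1/21)x - x = -x/21
||x|| = sqrt(115) = 10.7238
||T_21 x - x|| = ||x||/21 = 10.7238/21 = 0.5107

0.5107


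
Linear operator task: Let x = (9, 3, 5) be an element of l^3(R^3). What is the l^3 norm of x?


The l^3 norm = (sum |x_i|^3)^(1/3)
Sum of 3th powers = 729 + 27 + 125 = 881
||x||_3 = (881)^(1/3) = 9.5865

9.5865


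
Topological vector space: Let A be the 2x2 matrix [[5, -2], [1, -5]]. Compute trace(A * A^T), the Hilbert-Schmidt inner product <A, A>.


trace(A * A^T) = sum of squares of all entries
= 5^2 + (-2)^2 + 1^2 + (-5)^2
= 25 + 4 + 1 + 25
= 55

55


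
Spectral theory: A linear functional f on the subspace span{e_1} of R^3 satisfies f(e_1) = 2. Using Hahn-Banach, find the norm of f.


The norm of f is given by ||f|| = sup_{||x||=1} |f(x)|.
On span{e_1}, ||e_1|| = 1, so ||f|| = |f(e_1)| / ||e_1||
= |2| / 1 = 2.0000

2.0000


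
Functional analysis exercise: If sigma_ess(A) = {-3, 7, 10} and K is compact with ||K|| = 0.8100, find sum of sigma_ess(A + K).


By Weyl's theorem, the essential spectrum is invariant under compact perturbations.
sigma_ess(A + K) = sigma_ess(A) = {-3, 7, 10}
Sum = -3 + 7 + 10 = 14

14


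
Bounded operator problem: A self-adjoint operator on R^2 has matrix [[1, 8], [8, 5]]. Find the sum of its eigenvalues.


For a self-adjoint (symmetric) matrix, the eigenvalues are real.
The sum of eigenvalues equals the trace of the matrix.
trace = 1 + 5 = 6

6


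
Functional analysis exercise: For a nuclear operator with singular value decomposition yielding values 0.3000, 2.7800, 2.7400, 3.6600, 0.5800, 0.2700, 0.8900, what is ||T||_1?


The nuclear norm is the sum of all singular values.
||T||_1 = 0.3000 + 2.7800 + 2.7400 + 3.6600 + 0.5800 + 0.2700 + 0.8900
= 11.2200

11.2200


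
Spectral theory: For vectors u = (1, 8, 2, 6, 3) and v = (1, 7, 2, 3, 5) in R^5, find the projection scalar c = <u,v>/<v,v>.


Computing <u,v> = 1*1 + 8*7 + 2*2 + 6*3 + 3*5 = 94
Computing <v,v> = 1^2 + 7^2 + 2^2 + 3^2 + 5^2 = 88
Projection coefficient = 94/88 = 1.0682

1.0682


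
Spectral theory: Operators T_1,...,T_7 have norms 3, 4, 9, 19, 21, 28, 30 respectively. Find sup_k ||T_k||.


By the Uniform Boundedness Principle, the supremum of norms is finite.
sup_k ||T_k|| = max(3, 4, 9, 19, 21, 28, 30) = 30

30


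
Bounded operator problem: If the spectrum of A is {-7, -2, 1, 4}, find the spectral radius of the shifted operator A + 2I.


Spectrum of A + 2I = {-5, 0, 3, 6}
Spectral radius = max |lambda| over the shifted spectrum
= max(5, 0, 3, 6) = 6

6


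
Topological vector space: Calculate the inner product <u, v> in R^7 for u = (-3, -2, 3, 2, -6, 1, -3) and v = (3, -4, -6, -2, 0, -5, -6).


Computing the standard inner product <u, v> = sum u_i * v_i
= -3*3 + -2*-4 + 3*-6 + 2*-2 + -6*0 + 1*-5 + -3*-6
= -9 + 8 + -18 + -4 + 0 + -5 + 18
= -10

-10


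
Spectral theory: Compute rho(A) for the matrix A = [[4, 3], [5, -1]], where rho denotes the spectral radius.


For a 2x2 matrix, eigenvalues satisfy lambda^2 - (trace)*lambda + det = 0
trace = 4 + -1 = 3
det = 4*-1 - 3*5 = -19
discriminant = 3^2 - 4*(-19) = 85
spectral radius = max |eigenvalue| = 6.1098

6.1098


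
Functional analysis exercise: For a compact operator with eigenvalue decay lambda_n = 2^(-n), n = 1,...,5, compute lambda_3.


The eigenvalue formula gives lambda_3 = 1/2^3
= 1/8
= 0.1250

0.1250


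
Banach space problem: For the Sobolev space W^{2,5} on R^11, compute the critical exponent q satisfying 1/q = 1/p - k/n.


Using the Sobolev embedding formula: 1/q = 1/p - k/n
1/q = 1/5 - 2/11 = 1/55
q = 1/(1/55) = 55

55.0000


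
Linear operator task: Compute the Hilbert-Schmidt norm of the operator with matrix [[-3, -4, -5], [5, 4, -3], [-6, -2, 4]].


The Hilbert-Schmidt norm is sqrt(sum of squares of all entries).
Sum of squares = (-3)^2 + (-4)^2 + (-5)^2 + 5^2 + 4^2 + (-3)^2 + (-6)^2 + (-2)^2 + 4^2
= 9 + 16 + 25 + 25 + 16 + 9 + 36 + 4 + 16 = 156
||T||_HS = sqrt(156) = 12.4900

12.4900


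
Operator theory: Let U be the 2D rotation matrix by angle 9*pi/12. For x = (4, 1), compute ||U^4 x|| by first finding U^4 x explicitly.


U is a rotation by theta = 9*pi/12
U^4 = rotation by 4*theta = 36*pi/12 = 12*pi/12 (mod 2*pi)
cos(12*pi/12) = -1.0000, sin(12*pi/12) = 0.0000
U^4 x = (-1.0000 * 4 - 0.0000 * 1, 0.0000 * 4 + -1.0000 * 1)
= (-4.0000, -1.0000)
||U^4 x|| = sqrt((-4.0000)^2 + (-1.0000)^2) = sqrt(17.0000) = 4.1231

4.1231


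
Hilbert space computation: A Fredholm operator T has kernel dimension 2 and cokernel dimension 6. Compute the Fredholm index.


The Fredholm index is defined as ind(T) = dim(ker T) - dim(coker T)
= 2 - 6
= -4

-4


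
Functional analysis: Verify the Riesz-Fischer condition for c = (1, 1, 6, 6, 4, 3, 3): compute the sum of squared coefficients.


sum |c_n|^2 = 1^2 + 1^2 + 6^2 + 6^2 + 4^2 + 3^2 + 3^2
= 1 + 1 + 36 + 36 + 16 + 9 + 9
= 108

108


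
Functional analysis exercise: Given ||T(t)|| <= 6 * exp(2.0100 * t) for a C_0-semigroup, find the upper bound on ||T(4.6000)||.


||T(4.6000)|| <= 6 * exp(2.0100 * 4.6000)
= 6 * exp(9.2460)
= 6 * 10363.0306
= 62178.1835

62178.1835


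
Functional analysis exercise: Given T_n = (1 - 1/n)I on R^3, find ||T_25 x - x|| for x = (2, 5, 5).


T_25 x - x = (1 - 1/25)x - x = -x/25
||x|| = sqrt(54) = 7.3485
||T_25 x - x|| = ||x||/25 = 7.3485/25 = 0.2939

0.2939


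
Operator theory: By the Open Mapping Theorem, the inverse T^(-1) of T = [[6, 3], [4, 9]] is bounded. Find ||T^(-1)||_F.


det(T) = 6*9 - 3*4 = 42
T^(-1) = (1/42) * [[9, -3], [-4, 6]] = [[0.2143, -0.0714], [-0.0952, 0.1429]]
||T^(-1)||_F^2 = 0.2143^2 + (-0.0714)^2 + (-0.0952)^2 + 0.1429^2 = 0.0805
||T^(-1)||_F = sqrt(0.0805) = 0.2837

0.2837


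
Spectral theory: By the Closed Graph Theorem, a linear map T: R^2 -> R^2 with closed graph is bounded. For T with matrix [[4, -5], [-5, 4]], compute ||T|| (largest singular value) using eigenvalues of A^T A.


A^T A = [[41, -40], [-40, 41]]
trace(A^T A) = 82, det(A^T A) = 81
discriminant = 82^2 - 4*81 = 6400
Largest eigenvalue of A^T A = (trace + sqrt(disc))/2 = 81.0000
||T|| = sqrt(81.0000) = 9.0000

9.0000


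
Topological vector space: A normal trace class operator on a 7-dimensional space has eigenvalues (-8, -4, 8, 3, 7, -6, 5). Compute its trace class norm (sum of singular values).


For a normal operator, singular values equal |eigenvalues|.
Trace norm = sum |lambda_i| = 8 + 4 + 8 + 3 + 7 + 6 + 5
= 41

41


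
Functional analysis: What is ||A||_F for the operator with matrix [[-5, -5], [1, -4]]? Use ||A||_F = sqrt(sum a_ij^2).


||A||_F^2 = sum a_ij^2
= (-5)^2 + (-5)^2 + 1^2 + (-4)^2
= 25 + 25 + 1 + 16 = 67
||A||_F = sqrt(67) = 8.1854

8.1854


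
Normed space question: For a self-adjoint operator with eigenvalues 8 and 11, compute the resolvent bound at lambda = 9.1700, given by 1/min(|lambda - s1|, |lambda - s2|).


dist(9.1700, {8, 11}) = min(|9.1700 - 8|, |9.1700 - 11|)
= min(1.1700, 1.8300) = 1.1700
Resolvent bound = 1/1.1700 = 0.8547

0.8547


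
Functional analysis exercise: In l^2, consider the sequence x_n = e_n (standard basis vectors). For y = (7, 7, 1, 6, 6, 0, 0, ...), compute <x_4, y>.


x_4 = e_4 is the standard basis vector with 1 in position 4.
<x_4, y> = y_4 = 6
As n -> infinity, <x_n, y> -> 0, confirming weak convergence of (x_n) to 0.

6


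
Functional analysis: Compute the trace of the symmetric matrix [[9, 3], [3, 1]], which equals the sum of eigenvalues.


For a self-adjoint (symmetric) matrix, the eigenvalues are real.
The sum of eigenvalues equals the trace of the matrix.
trace = 9 + 1 = 10

10


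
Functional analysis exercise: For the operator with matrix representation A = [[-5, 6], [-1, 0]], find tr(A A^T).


trace(A * A^T) = sum of squares of all entries
= (-5)^2 + 6^2 + (-1)^2 + 0^2
= 25 + 36 + 1 + 0
= 62

62


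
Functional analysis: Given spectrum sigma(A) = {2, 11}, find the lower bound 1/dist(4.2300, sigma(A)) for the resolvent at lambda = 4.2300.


dist(4.2300, {2, 11}) = min(|4.2300 - 2|, |4.2300 - 11|)
= min(2.2300, 6.7700) = 2.2300
Resolvent bound = 1/2.2300 = 0.4484

0.4484


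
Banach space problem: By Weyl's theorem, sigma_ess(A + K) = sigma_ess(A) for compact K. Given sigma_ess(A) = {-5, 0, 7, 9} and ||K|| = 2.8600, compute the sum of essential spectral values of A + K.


By Weyl's theorem, the essential spectrum is invariant under compact perturbations.
sigma_ess(A + K) = sigma_ess(A) = {-5, 0, 7, 9}
Sum = -5 + 0 + 7 + 9 = 11

11


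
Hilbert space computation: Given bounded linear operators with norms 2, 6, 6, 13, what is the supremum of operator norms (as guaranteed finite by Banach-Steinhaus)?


By the Uniform Boundedness Principle, the supremum of norms is finite.
sup_k ||T_k|| = max(2, 6, 6, 13) = 13

13


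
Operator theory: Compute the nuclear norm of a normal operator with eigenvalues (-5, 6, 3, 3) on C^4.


For a normal operator, singular values equal |eigenvalues|.
Trace norm = sum |lambda_i| = 5 + 6 + 3 + 3
= 17

17


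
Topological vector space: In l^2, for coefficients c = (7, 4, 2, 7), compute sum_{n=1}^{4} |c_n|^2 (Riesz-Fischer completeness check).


sum |c_n|^2 = 7^2 + 4^2 + 2^2 + 7^2
= 49 + 16 + 4 + 49
= 118

118


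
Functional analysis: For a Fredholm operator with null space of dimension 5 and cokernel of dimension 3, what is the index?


The Fredholm index is defined as ind(T) = dim(ker T) - dim(coker T)
= 5 - 3
= 2

2


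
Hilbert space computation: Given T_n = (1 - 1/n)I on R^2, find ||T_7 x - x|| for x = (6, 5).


T_7 x - x = (1 - 1/7)x - x = -x/7
||x|| = sqrt(61) = 7.8102
||T_7 x - x|| = ||x||/7 = 7.8102/7 = 1.1157

1.1157


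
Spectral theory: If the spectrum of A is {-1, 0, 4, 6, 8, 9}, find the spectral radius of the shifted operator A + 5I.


Spectrum of A + 5I = {4, 5, 9, 11, 13, 14}
Spectral radius = max |lambda| over the shifted spectrum
= max(4, 5, 9, 11, 13, 14) = 14

14


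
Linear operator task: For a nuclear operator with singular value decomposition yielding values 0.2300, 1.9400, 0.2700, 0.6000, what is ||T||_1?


The nuclear norm is the sum of all singular values.
||T||_1 = 0.2300 + 1.9400 + 0.2700 + 0.6000
= 3.0400

3.0400


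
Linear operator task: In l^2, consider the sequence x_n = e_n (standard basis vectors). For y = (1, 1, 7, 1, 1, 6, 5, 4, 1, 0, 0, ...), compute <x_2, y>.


x_2 = e_2 is the standard basis vector with 1 in position 2.
<x_2, y> = y_2 = 1
As n -> infinity, <x_n, y> -> 0, confirming weak convergence of (x_n) to 0.

1


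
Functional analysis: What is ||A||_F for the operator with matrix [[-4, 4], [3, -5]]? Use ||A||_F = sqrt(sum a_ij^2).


||A||_F^2 = sum a_ij^2
= (-4)^2 + 4^2 + 3^2 + (-5)^2
= 16 + 16 + 9 + 25 = 66
||A||_F = sqrt(66) = 8.1240

8.1240


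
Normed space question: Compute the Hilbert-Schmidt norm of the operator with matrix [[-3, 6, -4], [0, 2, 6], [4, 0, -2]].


The Hilbert-Schmidt norm is sqrt(sum of squares of all entries).
Sum of squares = (-3)^2 + 6^2 + (-4)^2 + 0^2 + 2^2 + 6^2 + 4^2 + 0^2 + (-2)^2
= 9 + 36 + 16 + 0 + 4 + 36 + 16 + 0 + 4 = 121
||T||_HS = sqrt(121) = 11.0000

11.0000


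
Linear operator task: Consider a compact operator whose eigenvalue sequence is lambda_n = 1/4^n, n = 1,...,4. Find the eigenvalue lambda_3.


The eigenvalue formula gives lambda_3 = 1/4^3
= 1/64
= 0.0156

0.0156


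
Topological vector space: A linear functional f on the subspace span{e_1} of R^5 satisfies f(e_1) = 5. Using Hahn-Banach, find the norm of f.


The norm of f is given by ||f|| = sup_{||x||=1} |f(x)|.
On span{e_1}, ||e_1|| = 1, so ||f|| = |f(e_1)| / ||e_1||
= |5| / 1 = 5.0000

5.0000


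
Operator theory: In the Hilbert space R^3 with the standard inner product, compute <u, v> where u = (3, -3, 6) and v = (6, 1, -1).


Computing the standard inner product <u, v> = sum u_i * v_i
= 3*6 + -3*1 + 6*-1
= 18 + -3 + -6
= 9

9


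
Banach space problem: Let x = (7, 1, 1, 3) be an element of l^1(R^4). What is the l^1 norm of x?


The l^1 norm equals the sum of absolute values of all components.
||x||_1 = 7 + 1 + 1 + 3
= 12

12.0000


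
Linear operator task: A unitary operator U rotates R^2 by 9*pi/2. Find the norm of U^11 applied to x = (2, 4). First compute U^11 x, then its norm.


U is a rotation by theta = 9*pi/2
U^11 = rotation by 11*theta = 99*pi/2 = 3*pi/2 (mod 2*pi)
cos(3*pi/2) = 0.0000, sin(3*pi/2) = -1.0000
U^11 x = (0.0000 * 2 - -1.0000 * 4, -1.0000 * 2 + 0.0000 * 4)
= (4.0000, -2.0000)
||U^11 x|| = sqrt(4.0000^2 + (-2.0000)^2) = sqrt(20.0000) = 4.4721

4.4721


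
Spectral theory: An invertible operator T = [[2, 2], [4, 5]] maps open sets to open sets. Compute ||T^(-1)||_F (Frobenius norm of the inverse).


det(T) = 2*5 - 2*4 = 2
T^(-1) = (1/2) * [[5, -2], [-4, 2]] = [[2.5000, -1.0000], [-2.0000, 1.0000]]
||T^(-1)||_F^2 = 2.5000^2 + (-1.0000)^2 + (-2.0000)^2 + 1.0000^2 = 12.2500
||T^(-1)||_F = sqrt(12.2500) = 3.5000

3.5000


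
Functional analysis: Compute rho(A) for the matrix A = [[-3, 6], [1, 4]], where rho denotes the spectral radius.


For a 2x2 matrix, eigenvalues satisfy lambda^2 - (trace)*lambda + det = 0
trace = -3 + 4 = 1
det = -3*4 - 6*1 = -18
discriminant = 1^2 - 4*(-18) = 73
spectral radius = max |eigenvalue| = 4.7720

4.7720


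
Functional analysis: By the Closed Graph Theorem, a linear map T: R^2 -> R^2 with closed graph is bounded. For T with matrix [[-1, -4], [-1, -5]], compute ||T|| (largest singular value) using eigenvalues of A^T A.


A^T A = [[2, 9], [9, 41]]
trace(A^T A) = 43, det(A^T A) = 1
discriminant = 43^2 - 4*1 = 1845
Largest eigenvalue of A^T A = (trace + sqrt(disc))/2 = 42.9767
||T|| = sqrt(42.9767) = 6.5557

6.5557


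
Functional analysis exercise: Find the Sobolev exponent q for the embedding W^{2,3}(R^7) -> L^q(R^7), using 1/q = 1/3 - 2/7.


Using the Sobolev embedding formula: 1/q = 1/p - k/n
1/q = 1/3 - 2/7 = 1/21
q = 1/(1/21) = 21

21.0000


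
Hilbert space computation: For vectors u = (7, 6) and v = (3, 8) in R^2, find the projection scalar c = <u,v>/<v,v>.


Computing <u,v> = 7*3 + 6*8 = 69
Computing <v,v> = 3^2 + 8^2 = 73
Projection coefficient = 69/73 = 0.9452

0.9452


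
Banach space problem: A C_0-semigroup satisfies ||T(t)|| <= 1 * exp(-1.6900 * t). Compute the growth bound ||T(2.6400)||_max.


||T(2.6400)|| <= 1 * exp(-1.6900 * 2.6400)
= 1 * exp(-4.4616)
= 1 * 0.0115
= 0.0115

0.0115


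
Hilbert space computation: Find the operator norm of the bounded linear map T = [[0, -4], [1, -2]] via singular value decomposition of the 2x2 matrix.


A^T A = [[1, -2], [-2, 20]]
trace(A^T A) = 21, det(A^T A) = 16
discriminant = 21^2 - 4*16 = 377
Largest eigenvalue of A^T A = (trace + sqrt(disc))/2 = 20.2082
||T|| = sqrt(20.2082) = 4.4954

4.4954


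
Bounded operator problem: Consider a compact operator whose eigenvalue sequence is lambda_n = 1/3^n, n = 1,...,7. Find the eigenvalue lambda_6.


The eigenvalue formula gives lambda_6 = 1/3^6
= 1/729
= 0.0014

0.0014


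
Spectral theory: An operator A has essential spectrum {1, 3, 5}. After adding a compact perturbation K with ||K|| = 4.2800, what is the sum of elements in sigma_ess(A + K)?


By Weyl's theorem, the essential spectrum is invariant under compact perturbations.
sigma_ess(A + K) = sigma_ess(A) = {1, 3, 5}
Sum = 1 + 3 + 5 = 9

9


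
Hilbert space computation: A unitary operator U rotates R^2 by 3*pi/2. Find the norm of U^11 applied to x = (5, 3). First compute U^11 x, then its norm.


U is a rotation by theta = 3*pi/2
U^11 = rotation by 11*theta = 33*pi/2 = 1*pi/2 (mod 2*pi)
cos(1*pi/2) = 0.0000, sin(1*pi/2) = 1.0000
U^11 x = (0.0000 * 5 - 1.0000 * 3, 1.0000 * 5 + 0.0000 * 3)
= (-3.0000, 5.0000)
||U^11 x|| = sqrt((-3.0000)^2 + 5.0000^2) = sqrt(34.0000) = 5.8310

5.8310


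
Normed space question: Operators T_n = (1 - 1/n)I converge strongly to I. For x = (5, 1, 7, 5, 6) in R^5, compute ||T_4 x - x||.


T_4 x - x = (1 - 1/4)x - x = -x/4
||x|| = sqrt(136) = 11.6619
||T_4 x - x|| = ||x||/4 = 11.6619/4 = 2.9155

2.9155


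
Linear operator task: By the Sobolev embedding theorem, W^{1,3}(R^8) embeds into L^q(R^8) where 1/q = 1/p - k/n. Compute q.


Using the Sobolev embedding formula: 1/q = 1/p - k/n
1/q = 1/3 - 1/8 = 5/24
q = 1/(5/24) = 24/5 = 4.8000

4.8000


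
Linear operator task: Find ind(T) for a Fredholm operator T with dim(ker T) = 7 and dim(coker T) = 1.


The Fredholm index is defined as ind(T) = dim(ker T) - dim(coker T)
= 7 - 1
= 6

6


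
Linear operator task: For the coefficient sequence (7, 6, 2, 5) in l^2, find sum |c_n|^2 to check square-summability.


sum |c_n|^2 = 7^2 + 6^2 + 2^2 + 5^2
= 49 + 36 + 4 + 25
= 114

114


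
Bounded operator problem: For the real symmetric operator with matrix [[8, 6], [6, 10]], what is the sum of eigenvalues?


For a self-adjoint (symmetric) matrix, the eigenvalues are real.
The sum of eigenvalues equals the trace of the matrix.
trace = 8 + 10 = 18

18


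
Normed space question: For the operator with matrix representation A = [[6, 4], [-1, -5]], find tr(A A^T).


trace(A * A^T) = sum of squares of all entries
= 6^2 + 4^2 + (-1)^2 + (-5)^2
= 36 + 16 + 1 + 25
= 78

78


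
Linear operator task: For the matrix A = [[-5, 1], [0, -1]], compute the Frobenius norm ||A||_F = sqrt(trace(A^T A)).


||A||_F^2 = sum a_ij^2
= (-5)^2 + 1^2 + 0^2 + (-1)^2
= 25 + 1 + 0 + 1 = 27
||A||_F = sqrt(27) = 5.1962

5.1962


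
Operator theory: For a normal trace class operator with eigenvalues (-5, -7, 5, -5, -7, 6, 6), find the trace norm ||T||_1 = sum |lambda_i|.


For a normal operator, singular values equal |eigenvalues|.
Trace norm = sum |lambda_i| = 5 + 7 + 5 + 5 + 7 + 6 + 6
= 41

41


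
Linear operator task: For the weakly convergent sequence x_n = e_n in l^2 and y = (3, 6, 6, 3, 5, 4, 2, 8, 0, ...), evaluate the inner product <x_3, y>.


x_3 = e_3 is the standard basis vector with 1 in position 3.
<x_3, y> = y_3 = 6
As n -> infinity, <x_n, y> -> 0, confirming weak convergence of (x_n) to 0.

6


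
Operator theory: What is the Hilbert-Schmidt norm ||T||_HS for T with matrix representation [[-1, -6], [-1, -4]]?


The Hilbert-Schmidt norm is sqrt(sum of squares of all entries).
Sum of squares = (-1)^2 + (-6)^2 + (-1)^2 + (-4)^2
= 1 + 36 + 1 + 16 = 54
||T||_HS = sqrt(54) = 7.3485

7.3485


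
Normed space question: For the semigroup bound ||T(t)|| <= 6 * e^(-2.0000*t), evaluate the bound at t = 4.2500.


||T(4.2500)|| <= 6 * exp(-2.0000 * 4.2500)
= 6 * exp(-8.5000)
= 6 * 2.0347e-04
= 0.0012

0.0012


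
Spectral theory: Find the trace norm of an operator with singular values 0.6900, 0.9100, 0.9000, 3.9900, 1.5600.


The nuclear norm is the sum of all singular values.
||T||_1 = 0.6900 + 0.9100 + 0.9000 + 3.9900 + 1.5600
= 8.0500

8.0500


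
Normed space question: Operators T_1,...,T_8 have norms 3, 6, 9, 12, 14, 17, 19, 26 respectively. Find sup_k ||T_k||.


By the Uniform Boundedness Principle, the supremum of norms is finite.
sup_k ||T_k|| = max(3, 6, 9, 12, 14, 17, 19, 26) = 26

26


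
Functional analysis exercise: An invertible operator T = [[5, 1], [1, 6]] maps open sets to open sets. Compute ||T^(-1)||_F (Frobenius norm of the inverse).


det(T) = 5*6 - 1*1 = 29
T^(-1) = (1/29) * [[6, -1], [-1, 5]] = [[0.2069, -0.0345], [-0.0345, 0.1724]]
||T^(-1)||_F^2 = 0.2069^2 + (-0.0345)^2 + (-0.0345)^2 + 0.1724^2 = 0.0749
||T^(-1)||_F = sqrt(0.0749) = 0.2737

0.2737


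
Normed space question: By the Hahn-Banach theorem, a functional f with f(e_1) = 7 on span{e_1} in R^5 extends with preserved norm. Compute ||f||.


The norm of f is given by ||f|| = sup_{||x||=1} |f(x)|.
On span{e_1}, ||e_1|| = 1, so ||f|| = |f(e_1)| / ||e_1||
= |7| / 1 = 7.0000

7.0000


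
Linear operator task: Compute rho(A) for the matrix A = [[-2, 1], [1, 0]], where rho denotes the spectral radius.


For a 2x2 matrix, eigenvalues satisfy lambda^2 - (trace)*lambda + det = 0
trace = -2 + 0 = -2
det = -2*0 - 1*1 = -1
discriminant = (-2)^2 - 4*(-1) = 8
spectral radius = max |eigenvalue| = 2.4142

2.4142


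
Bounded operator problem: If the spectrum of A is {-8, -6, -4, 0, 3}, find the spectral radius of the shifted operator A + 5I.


Spectrum of A + 5I = {-3, -1, 1, 5, 8}
Spectral radius = max |lambda| over the shifted spectrum
= max(3, 1, 1, 5, 8) = 8

8


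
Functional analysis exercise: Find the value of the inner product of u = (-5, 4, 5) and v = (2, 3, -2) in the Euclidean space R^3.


Computing the standard inner product <u, v> = sum u_i * v_i
= -5*2 + 4*3 + 5*-2
= -10 + 12 + -10
= -8

-8


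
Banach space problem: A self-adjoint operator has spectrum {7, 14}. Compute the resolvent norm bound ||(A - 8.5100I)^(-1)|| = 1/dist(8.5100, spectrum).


dist(8.5100, {7, 14}) = min(|8.5100 - 7|, |8.5100 - 14|)
= min(1.5100, 5.4900) = 1.5100
Resolvent bound = 1/1.5100 = 0.6623

0.6623


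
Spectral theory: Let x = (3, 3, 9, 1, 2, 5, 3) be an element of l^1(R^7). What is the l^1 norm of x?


The l^1 norm equals the sum of absolute values of all components.
||x||_1 = 3 + 3 + 9 + 1 + 2 + 5 + 3
= 26

26.0000


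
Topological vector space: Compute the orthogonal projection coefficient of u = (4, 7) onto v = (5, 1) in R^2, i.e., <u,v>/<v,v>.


Computing <u,v> = 4*5 + 7*1 = 27
Computing <v,v> = 5^2 + 1^2 = 26
Projection coefficient = 27/26 = 1.0385

1.0385


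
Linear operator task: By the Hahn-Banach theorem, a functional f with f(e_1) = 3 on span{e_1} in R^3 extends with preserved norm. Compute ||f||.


The norm of f is given by ||f|| = sup_{||x||=1} |f(x)|.
On span{e_1}, ||e_1|| = 1, so ||f|| = |f(e_1)| / ||e_1||
= |3| / 1 = 3.0000

3.0000


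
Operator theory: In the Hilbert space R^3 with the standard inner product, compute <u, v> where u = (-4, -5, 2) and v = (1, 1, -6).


Computing the standard inner product <u, v> = sum u_i * v_i
= -4*1 + -5*1 + 2*-6
= -4 + -5 + -12
= -21

-21


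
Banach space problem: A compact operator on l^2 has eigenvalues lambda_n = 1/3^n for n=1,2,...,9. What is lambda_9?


The eigenvalue formula gives lambda_9 = 1/3^9
= 1/19683
= 5.0805e-05

5.0805e-05


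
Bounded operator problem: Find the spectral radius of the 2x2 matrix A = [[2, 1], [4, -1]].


For a 2x2 matrix, eigenvalues satisfy lambda^2 - (trace)*lambda + det = 0
trace = 2 + -1 = 1
det = 2*-1 - 1*4 = -6
discriminant = 1^2 - 4*(-6) = 25
spectral radius = max |eigenvalue| = 3.0000

3.0000


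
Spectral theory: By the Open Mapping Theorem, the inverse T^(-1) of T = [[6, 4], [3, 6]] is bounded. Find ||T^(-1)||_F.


det(T) = 6*6 - 4*3 = 24
T^(-1) = (1/24) * [[6, -4], [-3, 6]] = [[0.2500, -0.1667], [-0.1250, 0.2500]]
||T^(-1)||_F^2 = 0.2500^2 + (-0.1667)^2 + (-0.1250)^2 + 0.2500^2 = 0.1684
||T^(-1)||_F = sqrt(0.1684) = 0.4104

0.4104


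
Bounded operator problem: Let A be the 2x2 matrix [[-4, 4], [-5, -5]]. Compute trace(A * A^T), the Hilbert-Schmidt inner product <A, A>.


trace(A * A^T) = sum of squares of all entries
= (-4)^2 + 4^2 + (-5)^2 + (-5)^2
= 16 + 16 + 25 + 25
= 82

82


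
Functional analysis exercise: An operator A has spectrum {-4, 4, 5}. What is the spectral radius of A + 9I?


Spectrum of A + 9I = {5, 13, 14}
Spectral radius = max |lambda| over the shifted spectrum
= max(5, 13, 14) = 14

14


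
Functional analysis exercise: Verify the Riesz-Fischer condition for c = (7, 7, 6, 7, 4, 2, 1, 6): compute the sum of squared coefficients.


sum |c_n|^2 = 7^2 + 7^2 + 6^2 + 7^2 + 4^2 + 2^2 + 1^2 + 6^2
= 49 + 49 + 36 + 49 + 16 + 4 + 1 + 36
= 240

240


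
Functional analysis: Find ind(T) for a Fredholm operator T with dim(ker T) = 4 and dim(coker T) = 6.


The Fredholm index is defined as ind(T) = dim(ker T) - dim(coker T)
= 4 - 6
= -2

-2


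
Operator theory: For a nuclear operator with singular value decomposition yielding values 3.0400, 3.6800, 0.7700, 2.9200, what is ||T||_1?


The nuclear norm is the sum of all singular values.
||T||_1 = 3.0400 + 3.6800 + 0.7700 + 2.9200
= 10.4100

10.4100


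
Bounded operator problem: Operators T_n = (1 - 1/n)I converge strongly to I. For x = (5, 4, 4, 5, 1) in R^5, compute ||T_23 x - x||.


T_23 x - x = (1 - 1/23)x - x = -x/23
||x|| = sqrt(83) = 9.1104
||T_23 x - x|| = ||x||/23 = 9.1104/23 = 0.3961

0.3961


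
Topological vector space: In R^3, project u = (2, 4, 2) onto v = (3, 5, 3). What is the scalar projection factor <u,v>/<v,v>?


Computing <u,v> = 2*3 + 4*5 + 2*3 = 32
Computing <v,v> = 3^2 + 5^2 + 3^2 = 43
Projection coefficient = 32/43 = 0.7442

0.7442


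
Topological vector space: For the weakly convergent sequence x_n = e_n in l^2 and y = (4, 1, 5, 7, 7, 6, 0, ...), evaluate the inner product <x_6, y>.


x_6 = e_6 is the standard basis vector with 1 in position 6.
<x_6, y> = y_6 = 6
As n -> infinity, <x_n, y> -> 0, confirming weak convergence of (x_n) to 0.

6


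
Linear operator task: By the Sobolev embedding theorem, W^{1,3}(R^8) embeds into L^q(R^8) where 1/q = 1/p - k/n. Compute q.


Using the Sobolev embedding formula: 1/q = 1/p - k/n
1/q = 1/3 - 1/8 = 5/24
q = 1/(5/24) = 24/5 = 4.8000

4.8000


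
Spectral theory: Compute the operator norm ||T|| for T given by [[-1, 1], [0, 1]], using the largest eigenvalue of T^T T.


A^T A = [[1, -1], [-1, 2]]
trace(A^T A) = 3, det(A^T A) = 1
discriminant = 3^2 - 4*1 = 5
Largest eigenvalue of A^T A = (trace + sqrt(disc))/2 = 2.6180
||T|| = sqrt(2.6180) = 1.6180

1.6180


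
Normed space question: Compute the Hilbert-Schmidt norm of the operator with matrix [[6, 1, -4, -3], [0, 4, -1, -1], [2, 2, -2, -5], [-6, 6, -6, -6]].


The Hilbert-Schmidt norm is sqrt(sum of squares of all entries).
Sum of squares = 6^2 + 1^2 + (-4)^2 + (-3)^2 + 0^2 + 4^2 + (-1)^2 + (-1)^2 + 2^2 + 2^2 + (-2)^2 + (-5)^2 + (-6)^2 + 6^2 + (-6)^2 + (-6)^2
= 36 + 1 + 16 + 9 + 0 + 16 + 1 + 1 + 4 + 4 + 4 + 25 + 36 + 36 + 36 + 36 = 261
||T||_HS = sqrt(261) = 16.1555

16.1555


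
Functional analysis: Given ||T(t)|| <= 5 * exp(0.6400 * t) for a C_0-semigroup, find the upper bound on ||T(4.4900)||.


||T(4.4900)|| <= 5 * exp(0.6400 * 4.4900)
= 5 * exp(2.8736)
= 5 * 17.7006
= 88.5031

88.5031


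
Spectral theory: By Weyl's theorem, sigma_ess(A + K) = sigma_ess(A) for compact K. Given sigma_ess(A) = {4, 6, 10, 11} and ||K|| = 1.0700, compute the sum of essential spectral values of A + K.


By Weyl's theorem, the essential spectrum is invariant under compact perturbations.
sigma_ess(A + K) = sigma_ess(A) = {4, 6, 10, 11}
Sum = 4 + 6 + 10 + 11 = 31

31


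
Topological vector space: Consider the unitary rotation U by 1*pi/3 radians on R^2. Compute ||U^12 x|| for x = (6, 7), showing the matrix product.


U is a rotation by theta = 1*pi/3
U^12 = rotation by 12*theta = 12*pi/3 = 0*pi/3 (mod 2*pi)
cos(0*pi/3) = 1.0000, sin(0*pi/3) = 0.0000
U^12 x = (1.0000 * 6 - 0.0000 * 7, 0.0000 * 6 + 1.0000 * 7)
= (6.0000, 7.0000)
||U^12 x|| = sqrt(6.0000^2 + 7.0000^2) = sqrt(85.0000) = 9.2195

9.2195


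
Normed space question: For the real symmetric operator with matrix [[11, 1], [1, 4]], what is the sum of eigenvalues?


For a self-adjoint (symmetric) matrix, the eigenvalues are real.
The sum of eigenvalues equals the trace of the matrix.
trace = 11 + 4 = 15

15


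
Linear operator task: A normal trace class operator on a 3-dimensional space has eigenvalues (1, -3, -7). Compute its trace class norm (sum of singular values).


For a normal operator, singular values equal |eigenvalues|.
Trace norm = sum |lambda_i| = 1 + 3 + 7
= 11

11


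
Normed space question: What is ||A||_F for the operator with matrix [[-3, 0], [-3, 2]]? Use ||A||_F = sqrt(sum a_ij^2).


||A||_F^2 = sum a_ij^2
= (-3)^2 + 0^2 + (-3)^2 + 2^2
= 9 + 0 + 9 + 4 = 22
||A||_F = sqrt(22) = 4.6904

4.6904


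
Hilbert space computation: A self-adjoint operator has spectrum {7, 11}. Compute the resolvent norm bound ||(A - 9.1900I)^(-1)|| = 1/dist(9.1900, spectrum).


dist(9.1900, {7, 11}) = min(|9.1900 - 7|, |9.1900 - 11|)
= min(2.1900, 1.8100) = 1.8100
Resolvent bound = 1/1.8100 = 0.5525

0.5525


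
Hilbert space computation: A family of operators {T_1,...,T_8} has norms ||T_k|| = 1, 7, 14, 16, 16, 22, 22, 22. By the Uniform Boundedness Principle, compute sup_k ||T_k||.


By the Uniform Boundedness Principle, the supremum of norms is finite.
sup_k ||T_k|| = max(1, 7, 14, 16, 16, 22, 22, 22) = 22

22


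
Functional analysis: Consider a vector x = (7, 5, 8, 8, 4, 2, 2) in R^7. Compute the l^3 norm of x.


The l^3 norm = (sum |x_i|^3)^(1/3)
Sum of 3th powers = 343 + 125 + 512 + 512 + 64 + 8 + 8 = 1572
||x||_3 = (1572)^(1/3) = 11.6274

11.6274


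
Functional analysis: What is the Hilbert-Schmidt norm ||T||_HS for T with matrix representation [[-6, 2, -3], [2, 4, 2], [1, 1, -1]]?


The Hilbert-Schmidt norm is sqrt(sum of squares of all entries).
Sum of squares = (-6)^2 + 2^2 + (-3)^2 + 2^2 + 4^2 + 2^2 + 1^2 + 1^2 + (-1)^2
= 36 + 4 + 9 + 4 + 16 + 4 + 1 + 1 + 1 = 76
||T||_HS = sqrt(76) = 8.7178

8.7178


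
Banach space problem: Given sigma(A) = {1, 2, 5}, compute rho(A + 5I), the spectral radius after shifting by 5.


Spectrum of A + 5I = {6, 7, 10}
Spectral radius = max |lambda| over the shifted spectrum
= max(6, 7, 10) = 10

10


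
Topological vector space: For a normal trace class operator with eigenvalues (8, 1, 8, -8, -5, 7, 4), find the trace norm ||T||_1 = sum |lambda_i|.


For a normal operator, singular values equal |eigenvalues|.
Trace norm = sum |lambda_i| = 8 + 1 + 8 + 8 + 5 + 7 + 4
= 41

41


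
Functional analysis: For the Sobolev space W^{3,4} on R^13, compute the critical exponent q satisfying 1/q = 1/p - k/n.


Using the Sobolev embedding formula: 1/q = 1/p - k/n
1/q = 1/4 - 3/13 = 1/52
q = 1/(1/52) = 52

52.0000


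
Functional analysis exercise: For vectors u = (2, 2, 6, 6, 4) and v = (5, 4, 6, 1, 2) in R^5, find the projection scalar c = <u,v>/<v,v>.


Computing <u,v> = 2*5 + 2*4 + 6*6 + 6*1 + 4*2 = 68
Computing <v,v> = 5^2 + 4^2 + 6^2 + 1^2 + 2^2 = 82
Projection coefficient = 68/82 = 0.8293

0.8293


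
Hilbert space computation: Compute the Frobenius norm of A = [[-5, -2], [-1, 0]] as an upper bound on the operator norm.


||A||_F^2 = sum a_ij^2
= (-5)^2 + (-2)^2 + (-1)^2 + 0^2
= 25 + 4 + 1 + 0 = 30
||A||_F = sqrt(30) = 5.4772

5.4772


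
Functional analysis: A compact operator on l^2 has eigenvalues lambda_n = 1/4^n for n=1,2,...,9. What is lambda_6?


The eigenvalue formula gives lambda_6 = 1/4^6
= 1/4096
= 2.4414e-04

2.4414e-04


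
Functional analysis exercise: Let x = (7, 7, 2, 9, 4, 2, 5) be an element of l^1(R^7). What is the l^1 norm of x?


The l^1 norm equals the sum of absolute values of all components.
||x||_1 = 7 + 7 + 2 + 9 + 4 + 2 + 5
= 36

36.0000


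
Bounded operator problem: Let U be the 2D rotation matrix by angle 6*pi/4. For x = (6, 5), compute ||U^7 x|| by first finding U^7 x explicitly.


U is a rotation by theta = 6*pi/4
U^7 = rotation by 7*theta = 42*pi/4 = 2*pi/4 (mod 2*pi)
cos(2*pi/4) = 0.0000, sin(2*pi/4) = 1.0000
U^7 x = (0.0000 * 6 - 1.0000 * 5, 1.0000 * 6 + 0.0000 * 5)
= (-5.0000, 6.0000)
||U^7 x|| = sqrt((-5.0000)^2 + 6.0000^2) = sqrt(61.0000) = 7.8102

7.8102


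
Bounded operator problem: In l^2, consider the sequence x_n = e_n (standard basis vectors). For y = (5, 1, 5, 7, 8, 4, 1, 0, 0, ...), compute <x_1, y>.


x_1 = e_1 is the standard basis vector with 1 in position 1.
<x_1, y> = y_1 = 5
As n -> infinity, <x_n, y> -> 0, confirming weak convergence of (x_n) to 0.

5


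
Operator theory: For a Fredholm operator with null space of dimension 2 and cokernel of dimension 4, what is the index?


The Fredholm index is defined as ind(T) = dim(ker T) - dim(coker T)
= 2 - 4
= -2

-2


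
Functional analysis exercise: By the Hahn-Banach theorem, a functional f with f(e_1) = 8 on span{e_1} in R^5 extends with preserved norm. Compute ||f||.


The norm of f is given by ||f|| = sup_{||x||=1} |f(x)|.
On span{e_1}, ||e_1|| = 1, so ||f|| = |f(e_1)| / ||e_1||
= |8| / 1 = 8.0000

8.0000


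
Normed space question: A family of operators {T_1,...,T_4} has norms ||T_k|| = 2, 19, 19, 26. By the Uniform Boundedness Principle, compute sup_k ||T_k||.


By the Uniform Boundedness Principle, the supremum of norms is finite.
sup_k ||T_k|| = max(2, 19, 19, 26) = 26

26


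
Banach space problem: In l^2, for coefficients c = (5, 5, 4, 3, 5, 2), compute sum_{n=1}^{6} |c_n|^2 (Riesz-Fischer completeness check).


sum |c_n|^2 = 5^2 + 5^2 + 4^2 + 3^2 + 5^2 + 2^2
= 25 + 25 + 16 + 9 + 25 + 4
= 104

104


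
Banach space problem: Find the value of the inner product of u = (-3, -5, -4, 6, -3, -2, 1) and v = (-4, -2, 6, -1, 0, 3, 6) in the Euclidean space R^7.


Computing the standard inner product <u, v> = sum u_i * v_i
= -3*-4 + -5*-2 + -4*6 + 6*-1 + -3*0 + -2*3 + 1*6
= 12 + 10 + -24 + -6 + 0 + -6 + 6
= -8

-8


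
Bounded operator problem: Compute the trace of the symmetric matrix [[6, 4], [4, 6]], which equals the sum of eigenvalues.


For a self-adjoint (symmetric) matrix, the eigenvalues are real.
The sum of eigenvalues equals the trace of the matrix.
trace = 6 + 6 = 12

12


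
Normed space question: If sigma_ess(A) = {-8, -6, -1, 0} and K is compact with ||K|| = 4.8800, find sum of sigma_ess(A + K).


By Weyl's theorem, the essential spectrum is invariant under compact perturbations.
sigma_ess(A + K) = sigma_ess(A) = {-8, -6, -1, 0}
Sum = -8 + -6 + -1 + 0 = -15

-15


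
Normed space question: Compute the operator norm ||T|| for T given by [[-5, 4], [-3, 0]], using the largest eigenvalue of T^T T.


A^T A = [[34, -20], [-20, 16]]
trace(A^T A) = 50, det(A^T A) = 144
discriminant = 50^2 - 4*144 = 1924
Largest eigenvalue of A^T A = (trace + sqrt(disc))/2 = 46.9317
||T|| = sqrt(46.9317) = 6.8507

6.8507


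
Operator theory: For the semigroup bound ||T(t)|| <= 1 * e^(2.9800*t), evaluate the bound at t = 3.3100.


||T(3.3100)|| <= 1 * exp(2.9800 * 3.3100)
= 1 * exp(9.8638)
= 1 * 19221.7936
= 19221.7936

19221.7936


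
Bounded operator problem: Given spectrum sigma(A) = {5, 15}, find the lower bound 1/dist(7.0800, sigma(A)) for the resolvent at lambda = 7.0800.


dist(7.0800, {5, 15}) = min(|7.0800 - 5|, |7.0800 - 15|)
= min(2.0800, 7.9200) = 2.0800
Resolvent bound = 1/2.0800 = 0.4808

0.4808


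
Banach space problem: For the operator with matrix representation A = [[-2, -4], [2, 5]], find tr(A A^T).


trace(A * A^T) = sum of squares of all entries
= (-2)^2 + (-4)^2 + 2^2 + 5^2
= 4 + 16 + 4 + 25
= 49

49


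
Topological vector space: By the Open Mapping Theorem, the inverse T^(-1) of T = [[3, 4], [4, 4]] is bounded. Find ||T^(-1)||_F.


det(T) = 3*4 - 4*4 = -4
T^(-1) = (1/-4) * [[4, -4], [-4, 3]] = [[-1.0000, 1.0000], [1.0000, -0.7500]]
||T^(-1)||_F^2 = (-1.0000)^2 + 1.0000^2 + 1.0000^2 + (-0.7500)^2 = 3.5625
||T^(-1)||_F = sqrt(3.5625) = 1.8875

1.8875


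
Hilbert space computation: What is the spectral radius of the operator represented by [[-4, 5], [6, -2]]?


For a 2x2 matrix, eigenvalues satisfy lambda^2 - (trace)*lambda + det = 0
trace = -4 + -2 = -6
det = -4*-2 - 5*6 = -22
discriminant = (-6)^2 - 4*(-22) = 124
spectral radius = max |eigenvalue| = 8.5678

8.5678


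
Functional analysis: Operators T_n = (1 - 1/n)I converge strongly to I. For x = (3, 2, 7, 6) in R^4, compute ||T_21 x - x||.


T_21 x - x = (1 - 1/21)x - x = -x/21
||x|| = sqrt(98) = 9.8995
||T_21 x - x|| = ||x||/21 = 9.8995/21 = 0.4714

0.4714


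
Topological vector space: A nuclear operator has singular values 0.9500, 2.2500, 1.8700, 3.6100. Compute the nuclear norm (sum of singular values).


The nuclear norm is the sum of all singular values.
||T||_1 = 0.9500 + 2.2500 + 1.8700 + 3.6100
= 8.6800

8.6800


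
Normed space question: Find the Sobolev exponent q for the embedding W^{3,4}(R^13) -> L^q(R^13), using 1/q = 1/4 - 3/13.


Using the Sobolev embedding formula: 1/q = 1/p - k/n
1/q = 1/4 - 3/13 = 1/52
q = 1/(1/52) = 52

52.0000


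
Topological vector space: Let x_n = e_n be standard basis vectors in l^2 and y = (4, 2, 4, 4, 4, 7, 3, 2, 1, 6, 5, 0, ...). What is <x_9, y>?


x_9 = e_9 is the standard basis vector with 1 in position 9.
<x_9, y> = y_9 = 1
As n -> infinity, <x_n, y> -> 0, confirming weak convergence of (x_n) to 0.

1


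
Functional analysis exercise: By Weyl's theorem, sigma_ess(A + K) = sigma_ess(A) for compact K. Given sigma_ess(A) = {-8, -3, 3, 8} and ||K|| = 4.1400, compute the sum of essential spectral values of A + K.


By Weyl's theorem, the essential spectrum is invariant under compact perturbations.
sigma_ess(A + K) = sigma_ess(A) = {-8, -3, 3, 8}
Sum = -8 + -3 + 3 + 8 = 0

0


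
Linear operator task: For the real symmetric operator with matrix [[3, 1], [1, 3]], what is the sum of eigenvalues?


For a self-adjoint (symmetric) matrix, the eigenvalues are real.
The sum of eigenvalues equals the trace of the matrix.
trace = 3 + 3 = 6

6


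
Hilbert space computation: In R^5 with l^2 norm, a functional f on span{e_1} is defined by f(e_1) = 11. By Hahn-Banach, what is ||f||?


The norm of f is given by ||f|| = sup_{||x||=1} |f(x)|.
On span{e_1}, ||e_1|| = 1, so ||f|| = |f(e_1)| / ||e_1||
= |11| / 1 = 11.0000

11.0000


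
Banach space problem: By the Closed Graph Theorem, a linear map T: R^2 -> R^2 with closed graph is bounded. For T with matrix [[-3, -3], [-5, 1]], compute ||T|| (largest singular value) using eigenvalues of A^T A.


A^T A = [[34, 4], [4, 10]]
trace(A^T A) = 44, det(A^T A) = 324
discriminant = 44^2 - 4*324 = 640
Largest eigenvalue of A^T A = (trace + sqrt(disc))/2 = 34.6491
||T|| = sqrt(34.6491) = 5.8863

5.8863


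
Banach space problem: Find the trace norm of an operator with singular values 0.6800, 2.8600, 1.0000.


The nuclear norm is the sum of all singular values.
||T||_1 = 0.6800 + 2.8600 + 1.0000
= 4.5400

4.5400


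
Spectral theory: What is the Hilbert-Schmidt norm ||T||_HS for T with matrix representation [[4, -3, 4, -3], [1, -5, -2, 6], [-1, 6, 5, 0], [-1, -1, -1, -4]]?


The Hilbert-Schmidt norm is sqrt(sum of squares of all entries).
Sum of squares = 4^2 + (-3)^2 + 4^2 + (-3)^2 + 1^2 + (-5)^2 + (-2)^2 + 6^2 + (-1)^2 + 6^2 + 5^2 + 0^2 + (-1)^2 + (-1)^2 + (-1)^2 + (-4)^2
= 16 + 9 + 16 + 9 + 1 + 25 + 4 + 36 + 1 + 36 + 25 + 0 + 1 + 1 + 1 + 16 = 197
||T||_HS = sqrt(197) = 14.0357

14.0357
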